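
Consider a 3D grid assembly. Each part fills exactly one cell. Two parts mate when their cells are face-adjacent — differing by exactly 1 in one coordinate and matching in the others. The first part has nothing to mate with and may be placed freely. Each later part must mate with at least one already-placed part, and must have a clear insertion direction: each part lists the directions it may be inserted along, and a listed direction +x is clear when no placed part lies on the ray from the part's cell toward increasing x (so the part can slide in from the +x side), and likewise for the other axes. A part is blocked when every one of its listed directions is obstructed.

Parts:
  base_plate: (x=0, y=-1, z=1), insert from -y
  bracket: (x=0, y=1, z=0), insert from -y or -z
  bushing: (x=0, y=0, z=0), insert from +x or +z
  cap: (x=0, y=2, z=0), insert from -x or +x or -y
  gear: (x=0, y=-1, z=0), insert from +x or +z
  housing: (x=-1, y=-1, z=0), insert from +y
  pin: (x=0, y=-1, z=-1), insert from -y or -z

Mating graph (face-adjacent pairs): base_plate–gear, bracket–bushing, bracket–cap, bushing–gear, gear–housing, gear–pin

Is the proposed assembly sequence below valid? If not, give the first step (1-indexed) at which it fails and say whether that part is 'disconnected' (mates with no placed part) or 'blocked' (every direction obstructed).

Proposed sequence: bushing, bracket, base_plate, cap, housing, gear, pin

Invalid at step 3 (disconnected)

1. bushing@(0, 0, 0) [+x clear] — {bushing}
2. bracket@(0, 1, 0) [-z clear] — {bracket, bushing}
3. base_plate@(0, -1, 1) — no placed neighbour ⇒ disconnected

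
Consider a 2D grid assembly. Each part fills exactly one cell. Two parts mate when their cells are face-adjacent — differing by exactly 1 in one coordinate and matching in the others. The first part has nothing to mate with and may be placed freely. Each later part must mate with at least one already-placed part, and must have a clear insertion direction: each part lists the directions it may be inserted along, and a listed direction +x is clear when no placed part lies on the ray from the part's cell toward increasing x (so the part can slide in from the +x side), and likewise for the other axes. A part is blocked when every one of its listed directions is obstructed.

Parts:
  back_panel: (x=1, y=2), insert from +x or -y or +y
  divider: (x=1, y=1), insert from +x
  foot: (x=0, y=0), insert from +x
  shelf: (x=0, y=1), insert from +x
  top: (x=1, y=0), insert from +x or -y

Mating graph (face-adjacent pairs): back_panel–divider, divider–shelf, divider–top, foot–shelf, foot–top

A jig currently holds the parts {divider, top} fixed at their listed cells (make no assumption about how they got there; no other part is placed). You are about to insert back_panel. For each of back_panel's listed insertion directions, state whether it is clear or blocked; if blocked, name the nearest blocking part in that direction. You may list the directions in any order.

+x: ray from back_panel(1, 2) has no placed part ⇒ clear
-y: nearest on ray is divider@(1, 1) ⇒ blocked
+y: ray from back_panel(1, 2) has no placed part ⇒ clear

+x: clear; +y: clear; -y: blocked by divider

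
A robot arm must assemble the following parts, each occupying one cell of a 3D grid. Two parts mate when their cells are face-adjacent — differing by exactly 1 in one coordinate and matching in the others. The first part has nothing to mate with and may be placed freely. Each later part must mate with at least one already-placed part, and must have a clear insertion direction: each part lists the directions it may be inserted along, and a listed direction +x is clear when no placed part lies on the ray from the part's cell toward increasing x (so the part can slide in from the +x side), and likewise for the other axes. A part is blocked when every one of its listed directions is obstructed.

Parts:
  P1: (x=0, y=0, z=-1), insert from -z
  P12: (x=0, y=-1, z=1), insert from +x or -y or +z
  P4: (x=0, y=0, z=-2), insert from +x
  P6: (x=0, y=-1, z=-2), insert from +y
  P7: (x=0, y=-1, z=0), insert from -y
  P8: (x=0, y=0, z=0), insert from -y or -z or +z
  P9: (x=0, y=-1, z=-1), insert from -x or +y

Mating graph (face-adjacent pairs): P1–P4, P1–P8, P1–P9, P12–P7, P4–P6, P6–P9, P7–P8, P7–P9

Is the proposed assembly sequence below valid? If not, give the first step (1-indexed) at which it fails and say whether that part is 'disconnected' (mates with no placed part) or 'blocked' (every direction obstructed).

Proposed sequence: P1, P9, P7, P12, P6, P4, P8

Valid

1. P1@(0, 0, -1) [-z clear] — {P1}
2. P9@(0, -1, -1) [-x clear] — {P1, P9}
3. P7@(0, -1, 0) [-y clear] — {P1, P7, P9}
4. P12@(0, -1, 1) [+x clear] — {P1, P12, P7, P9}
5. P6@(0, -1, -2) [+y clear] — {P1, P12, P6, P7, P9}
6. P4@(0, 0, -2) [+x clear] — {P1, P12, P4, P6, P7, P9}
7. P8@(0, 0, 0) [+z clear] — {P1, P12, P4, P6, P7, P8, P9}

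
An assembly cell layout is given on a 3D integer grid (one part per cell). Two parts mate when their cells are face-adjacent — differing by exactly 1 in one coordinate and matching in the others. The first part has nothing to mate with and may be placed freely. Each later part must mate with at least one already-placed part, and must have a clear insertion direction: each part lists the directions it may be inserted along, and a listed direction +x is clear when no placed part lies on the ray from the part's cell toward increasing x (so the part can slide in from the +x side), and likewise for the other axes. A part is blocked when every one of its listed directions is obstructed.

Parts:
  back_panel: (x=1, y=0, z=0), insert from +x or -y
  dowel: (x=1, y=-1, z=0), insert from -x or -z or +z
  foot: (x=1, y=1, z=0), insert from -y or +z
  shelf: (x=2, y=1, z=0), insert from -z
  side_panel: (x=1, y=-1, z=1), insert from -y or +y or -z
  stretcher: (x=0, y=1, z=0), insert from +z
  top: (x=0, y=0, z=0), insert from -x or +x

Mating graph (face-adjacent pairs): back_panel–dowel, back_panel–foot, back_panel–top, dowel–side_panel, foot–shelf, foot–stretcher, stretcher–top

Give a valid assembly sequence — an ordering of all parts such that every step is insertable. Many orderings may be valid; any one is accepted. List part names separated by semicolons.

1. side_panel@(1, -1, 1) [-y clear] — {side_panel}
2. dowel@(1, -1, 0) [-x clear] — {dowel, side_panel}
3. back_panel@(1, 0, 0) [+x clear] — {back_panel, dowel, side_panel}
4. foot@(1, 1, 0) [+z clear] — {back_panel, dowel, foot, side_panel}
5. shelf@(2, 1, 0) [-z clear] — {back_panel, dowel, foot, shelf, side_panel}
6. top@(0, 0, 0) [-x clear] — {back_panel, dowel, foot, shelf, side_panel, top}
7. stretcher@(0, 1, 0) [+z clear] — {back_panel, dowel, foot, shelf, side_panel, stretcher, top}

side_panel; dowel; back_panel; foot; shelf; top; stretcher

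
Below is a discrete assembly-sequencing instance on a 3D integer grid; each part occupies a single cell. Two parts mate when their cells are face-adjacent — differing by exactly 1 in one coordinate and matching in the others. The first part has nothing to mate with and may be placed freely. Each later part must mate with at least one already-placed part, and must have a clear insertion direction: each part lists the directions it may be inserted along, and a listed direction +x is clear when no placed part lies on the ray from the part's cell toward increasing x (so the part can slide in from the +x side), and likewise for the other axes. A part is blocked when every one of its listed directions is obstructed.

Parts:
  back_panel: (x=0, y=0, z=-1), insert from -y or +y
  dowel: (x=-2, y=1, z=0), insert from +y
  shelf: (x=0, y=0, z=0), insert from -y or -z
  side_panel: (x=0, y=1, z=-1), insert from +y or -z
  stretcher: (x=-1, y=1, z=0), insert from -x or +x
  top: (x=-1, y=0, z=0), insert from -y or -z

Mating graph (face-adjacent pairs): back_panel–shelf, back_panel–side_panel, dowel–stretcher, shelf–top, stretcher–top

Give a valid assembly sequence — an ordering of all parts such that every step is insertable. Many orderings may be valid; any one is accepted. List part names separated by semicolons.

1. dowel@(-2, 1, 0) [+y clear] — {dowel}
2. stretcher@(-1, 1, 0) [+x clear] — {dowel, stretcher}
3. top@(-1, 0, 0) [-y clear] — {dowel, stretcher, top}
4. shelf@(0, 0, 0) [-y clear] — {dowel, shelf, stretcher, top}
5. back_panel@(0, 0, -1) [-y clear] — {back_panel, dowel, shelf, stretcher, top}
6. side_panel@(0, 1, -1) [+y clear] — {back_panel, dowel, shelf, side_panel, stretcher, top}

dowel; stretcher; top; shelf; back_panel; side_panel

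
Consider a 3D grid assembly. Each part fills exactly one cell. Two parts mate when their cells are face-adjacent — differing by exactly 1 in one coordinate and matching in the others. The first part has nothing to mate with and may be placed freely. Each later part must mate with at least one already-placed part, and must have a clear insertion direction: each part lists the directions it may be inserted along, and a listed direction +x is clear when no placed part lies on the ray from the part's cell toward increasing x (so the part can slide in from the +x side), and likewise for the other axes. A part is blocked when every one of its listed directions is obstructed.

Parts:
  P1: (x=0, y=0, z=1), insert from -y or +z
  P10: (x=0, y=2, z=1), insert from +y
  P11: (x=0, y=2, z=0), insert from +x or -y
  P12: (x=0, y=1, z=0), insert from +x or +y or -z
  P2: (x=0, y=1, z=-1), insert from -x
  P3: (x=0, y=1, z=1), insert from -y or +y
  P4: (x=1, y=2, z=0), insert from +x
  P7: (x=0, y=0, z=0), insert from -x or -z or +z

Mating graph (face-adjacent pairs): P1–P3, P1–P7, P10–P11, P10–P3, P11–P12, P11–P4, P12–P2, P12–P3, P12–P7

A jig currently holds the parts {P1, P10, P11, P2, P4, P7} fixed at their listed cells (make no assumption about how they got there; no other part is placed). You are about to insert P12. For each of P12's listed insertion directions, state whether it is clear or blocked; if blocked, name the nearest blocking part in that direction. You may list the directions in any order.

+x: ray from P12(0, 1, 0) has no placed part ⇒ clear
+y: nearest on ray is P11@(0, 2, 0) ⇒ blocked
-z: nearest on ray is P2@(0, 1, -1) ⇒ blocked

+x: clear; +y: blocked by P11; -z: blocked by P2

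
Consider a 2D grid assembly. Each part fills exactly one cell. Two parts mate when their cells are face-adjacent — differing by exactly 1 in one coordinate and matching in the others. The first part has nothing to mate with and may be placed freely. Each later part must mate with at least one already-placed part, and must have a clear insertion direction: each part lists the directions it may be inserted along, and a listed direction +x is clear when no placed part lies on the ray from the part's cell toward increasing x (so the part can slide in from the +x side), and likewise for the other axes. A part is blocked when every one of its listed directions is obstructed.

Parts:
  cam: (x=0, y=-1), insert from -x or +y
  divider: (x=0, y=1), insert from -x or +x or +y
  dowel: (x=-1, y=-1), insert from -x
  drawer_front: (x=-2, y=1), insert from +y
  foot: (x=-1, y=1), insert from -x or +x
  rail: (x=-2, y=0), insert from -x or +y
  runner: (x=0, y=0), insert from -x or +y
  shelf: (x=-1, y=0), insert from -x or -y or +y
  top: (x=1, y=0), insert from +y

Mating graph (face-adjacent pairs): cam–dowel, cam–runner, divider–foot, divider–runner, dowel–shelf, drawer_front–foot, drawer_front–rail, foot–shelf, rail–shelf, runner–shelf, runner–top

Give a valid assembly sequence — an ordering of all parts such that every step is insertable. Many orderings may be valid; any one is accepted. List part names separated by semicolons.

shelf; rail; drawer_front; runner; top; cam; foot; divider; dowel

1. shelf@(-1, 0) [-x clear] — {shelf}
2. rail@(-2, 0) [-x clear] — {rail, shelf}
3. drawer_front@(-2, 1) [+y clear] — {drawer_front, rail, shelf}
4. runner@(0, 0) [+y clear] — {drawer_front, rail, runner, shelf}
5. top@(1, 0) [+y clear] — {drawer_front, rail, runner, shelf, top}
6. cam@(0, -1) [-x clear] — {cam, drawer_front, rail, runner, shelf, top}
7. foot@(-1, 1) [+x clear] — {cam, drawer_front, foot, rail, runner, shelf, top}
8. divider@(0, 1) [+x clear] — {cam, divider, drawer_front, foot, rail, runner, shelf, top}
9. dowel@(-1, -1) [-x clear] — {cam, divider, dowel, drawer_front, foot, rail, runner, shelf, top}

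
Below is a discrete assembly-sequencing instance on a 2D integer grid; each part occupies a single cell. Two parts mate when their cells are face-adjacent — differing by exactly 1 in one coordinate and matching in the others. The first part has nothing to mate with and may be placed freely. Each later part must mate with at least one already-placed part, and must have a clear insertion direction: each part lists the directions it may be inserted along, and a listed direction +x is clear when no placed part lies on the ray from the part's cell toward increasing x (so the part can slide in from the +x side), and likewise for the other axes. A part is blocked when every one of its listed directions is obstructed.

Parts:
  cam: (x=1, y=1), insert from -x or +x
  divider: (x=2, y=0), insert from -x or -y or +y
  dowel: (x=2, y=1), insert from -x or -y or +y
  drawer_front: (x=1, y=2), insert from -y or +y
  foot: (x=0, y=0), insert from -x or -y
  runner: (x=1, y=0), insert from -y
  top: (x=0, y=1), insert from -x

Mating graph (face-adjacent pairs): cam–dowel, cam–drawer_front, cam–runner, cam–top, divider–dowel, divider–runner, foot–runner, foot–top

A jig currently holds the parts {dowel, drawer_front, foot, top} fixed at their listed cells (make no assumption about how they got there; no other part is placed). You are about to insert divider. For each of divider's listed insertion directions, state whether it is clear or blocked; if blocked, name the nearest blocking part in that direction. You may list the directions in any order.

-x: nearest on ray is foot@(0, 0) ⇒ blocked
-y: ray from divider(2, 0) has no placed part ⇒ clear
+y: nearest on ray is dowel@(2, 1) ⇒ blocked

+y: blocked by dowel; -x: blocked by foot; -y: clear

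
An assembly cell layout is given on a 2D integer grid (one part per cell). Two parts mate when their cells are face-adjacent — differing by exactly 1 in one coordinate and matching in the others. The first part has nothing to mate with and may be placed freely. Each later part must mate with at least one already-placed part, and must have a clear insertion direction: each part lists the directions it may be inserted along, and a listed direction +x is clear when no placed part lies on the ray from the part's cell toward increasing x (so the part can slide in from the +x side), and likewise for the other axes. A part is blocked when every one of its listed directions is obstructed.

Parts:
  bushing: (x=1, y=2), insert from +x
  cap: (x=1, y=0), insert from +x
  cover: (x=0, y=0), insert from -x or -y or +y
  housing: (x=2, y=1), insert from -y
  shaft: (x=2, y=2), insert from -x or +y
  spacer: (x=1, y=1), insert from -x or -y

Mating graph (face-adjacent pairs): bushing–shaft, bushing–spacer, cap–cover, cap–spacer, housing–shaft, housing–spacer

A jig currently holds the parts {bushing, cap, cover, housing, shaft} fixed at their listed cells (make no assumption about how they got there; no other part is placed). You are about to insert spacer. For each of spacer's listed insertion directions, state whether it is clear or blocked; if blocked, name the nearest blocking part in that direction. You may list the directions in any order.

-x: clear; -y: blocked by cap

-x: ray from spacer(1, 1) has no placed part ⇒ clear
-y: nearest on ray is cap@(1, 0) ⇒ blocked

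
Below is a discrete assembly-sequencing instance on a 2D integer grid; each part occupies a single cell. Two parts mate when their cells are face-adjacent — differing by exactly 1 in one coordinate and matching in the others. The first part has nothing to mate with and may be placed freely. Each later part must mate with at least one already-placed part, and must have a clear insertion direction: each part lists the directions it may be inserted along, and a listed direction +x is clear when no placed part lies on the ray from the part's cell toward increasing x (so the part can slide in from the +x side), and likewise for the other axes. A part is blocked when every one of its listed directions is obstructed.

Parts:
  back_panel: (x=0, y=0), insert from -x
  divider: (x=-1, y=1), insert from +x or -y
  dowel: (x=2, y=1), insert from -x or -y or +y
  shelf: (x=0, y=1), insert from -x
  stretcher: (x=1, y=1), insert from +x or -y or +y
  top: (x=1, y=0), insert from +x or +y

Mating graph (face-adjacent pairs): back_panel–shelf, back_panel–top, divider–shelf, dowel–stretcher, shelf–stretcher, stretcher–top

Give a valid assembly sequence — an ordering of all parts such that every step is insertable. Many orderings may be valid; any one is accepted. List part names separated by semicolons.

stretcher; shelf; back_panel; divider; top; dowel

1. stretcher@(1, 1) [+x clear] — {stretcher}
2. shelf@(0, 1) [-x clear] — {shelf, stretcher}
3. back_panel@(0, 0) [-x clear] — {back_panel, shelf, stretcher}
4. divider@(-1, 1) [-y clear] — {back_panel, divider, shelf, stretcher}
5. top@(1, 0) [+x clear] — {back_panel, divider, shelf, stretcher, top}
6. dowel@(2, 1) [-y clear] — {back_panel, divider, dowel, shelf, stretcher, top}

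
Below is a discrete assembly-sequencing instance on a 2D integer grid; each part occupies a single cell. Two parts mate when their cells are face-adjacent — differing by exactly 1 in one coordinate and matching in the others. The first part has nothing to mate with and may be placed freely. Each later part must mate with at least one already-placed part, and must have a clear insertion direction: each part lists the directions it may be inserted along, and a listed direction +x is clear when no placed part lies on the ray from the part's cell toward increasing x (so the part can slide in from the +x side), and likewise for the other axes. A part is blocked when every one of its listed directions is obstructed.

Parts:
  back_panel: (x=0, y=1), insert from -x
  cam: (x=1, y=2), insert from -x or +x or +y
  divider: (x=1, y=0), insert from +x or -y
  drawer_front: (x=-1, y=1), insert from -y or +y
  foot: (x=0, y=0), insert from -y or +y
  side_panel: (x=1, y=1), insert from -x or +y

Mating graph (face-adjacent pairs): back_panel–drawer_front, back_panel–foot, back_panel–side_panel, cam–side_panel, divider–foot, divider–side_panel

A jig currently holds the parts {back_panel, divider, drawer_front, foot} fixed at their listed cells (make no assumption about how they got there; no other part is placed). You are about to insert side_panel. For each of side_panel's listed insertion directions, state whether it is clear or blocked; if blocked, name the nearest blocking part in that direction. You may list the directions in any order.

+y: clear; -x: blocked by back_panel

-x: nearest on ray is back_panel@(0, 1) ⇒ blocked
+y: ray from side_panel(1, 1) has no placed part ⇒ clear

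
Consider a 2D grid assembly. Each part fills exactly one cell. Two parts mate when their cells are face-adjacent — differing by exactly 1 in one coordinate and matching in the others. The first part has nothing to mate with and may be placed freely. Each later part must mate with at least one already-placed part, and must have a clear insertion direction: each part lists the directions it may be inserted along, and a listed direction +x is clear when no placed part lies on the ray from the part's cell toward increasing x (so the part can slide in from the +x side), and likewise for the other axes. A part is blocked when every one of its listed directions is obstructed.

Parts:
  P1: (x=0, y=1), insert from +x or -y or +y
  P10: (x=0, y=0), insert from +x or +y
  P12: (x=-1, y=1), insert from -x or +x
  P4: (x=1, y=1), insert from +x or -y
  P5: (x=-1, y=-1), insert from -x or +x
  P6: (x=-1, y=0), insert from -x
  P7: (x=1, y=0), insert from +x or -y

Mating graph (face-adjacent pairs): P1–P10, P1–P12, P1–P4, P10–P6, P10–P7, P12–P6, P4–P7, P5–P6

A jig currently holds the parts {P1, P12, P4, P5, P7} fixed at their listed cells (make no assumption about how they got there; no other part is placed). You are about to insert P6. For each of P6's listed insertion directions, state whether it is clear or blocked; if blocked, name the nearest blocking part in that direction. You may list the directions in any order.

-x: ray from P6(-1, 0) has no placed part ⇒ clear

-x: clear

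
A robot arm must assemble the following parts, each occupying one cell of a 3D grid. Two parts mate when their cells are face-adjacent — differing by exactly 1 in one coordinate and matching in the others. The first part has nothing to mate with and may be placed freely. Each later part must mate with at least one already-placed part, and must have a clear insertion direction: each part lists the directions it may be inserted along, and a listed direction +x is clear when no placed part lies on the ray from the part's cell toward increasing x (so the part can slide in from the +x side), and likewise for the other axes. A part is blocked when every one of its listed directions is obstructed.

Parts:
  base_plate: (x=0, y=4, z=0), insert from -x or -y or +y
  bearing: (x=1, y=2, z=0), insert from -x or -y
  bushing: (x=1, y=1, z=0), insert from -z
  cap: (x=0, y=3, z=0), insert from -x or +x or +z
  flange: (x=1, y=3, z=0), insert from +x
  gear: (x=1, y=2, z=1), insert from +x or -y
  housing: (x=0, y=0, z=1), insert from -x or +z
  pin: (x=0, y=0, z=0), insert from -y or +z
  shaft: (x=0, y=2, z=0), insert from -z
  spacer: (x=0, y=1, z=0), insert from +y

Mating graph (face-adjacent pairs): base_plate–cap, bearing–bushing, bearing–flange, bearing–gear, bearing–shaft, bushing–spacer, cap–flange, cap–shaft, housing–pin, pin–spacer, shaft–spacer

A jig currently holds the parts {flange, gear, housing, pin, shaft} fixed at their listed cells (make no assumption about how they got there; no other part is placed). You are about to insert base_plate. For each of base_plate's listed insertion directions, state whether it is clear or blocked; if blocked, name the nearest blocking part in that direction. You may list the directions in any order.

-x: ray from base_plate(0, 4, 0) has no placed part ⇒ clear
-y: nearest on ray is shaft@(0, 2, 0) ⇒ blocked
+y: ray from base_plate(0, 4, 0) has no placed part ⇒ clear

+y: clear; -x: clear; -y: blocked by shaft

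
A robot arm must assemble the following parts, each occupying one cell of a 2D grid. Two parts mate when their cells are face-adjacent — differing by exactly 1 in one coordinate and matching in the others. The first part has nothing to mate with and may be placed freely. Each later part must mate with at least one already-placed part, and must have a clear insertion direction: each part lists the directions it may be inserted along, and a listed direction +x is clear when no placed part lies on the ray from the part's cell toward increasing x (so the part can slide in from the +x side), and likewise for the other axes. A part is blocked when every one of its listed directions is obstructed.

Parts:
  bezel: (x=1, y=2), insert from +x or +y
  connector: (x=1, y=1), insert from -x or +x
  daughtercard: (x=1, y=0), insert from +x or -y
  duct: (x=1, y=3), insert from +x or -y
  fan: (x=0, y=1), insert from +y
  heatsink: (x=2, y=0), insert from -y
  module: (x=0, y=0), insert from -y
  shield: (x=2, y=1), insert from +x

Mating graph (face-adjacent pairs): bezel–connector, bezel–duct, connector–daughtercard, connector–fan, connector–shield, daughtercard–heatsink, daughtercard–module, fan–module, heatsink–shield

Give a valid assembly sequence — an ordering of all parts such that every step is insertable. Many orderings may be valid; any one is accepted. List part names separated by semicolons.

module; daughtercard; fan; heatsink; connector; bezel; shield; duct

1. module@(0, 0) [-y clear] — {module}
2. daughtercard@(1, 0) [+x clear] — {daughtercard, module}
3. fan@(0, 1) [+y clear] — {daughtercard, fan, module}
4. heatsink@(2, 0) [-y clear] — {daughtercard, fan, heatsink, module}
5. connector@(1, 1) [+x clear] — {connector, daughtercard, fan, heatsink, module}
6. bezel@(1, 2) [+x clear] — {bezel, connector, daughtercard, fan, heatsink, module}
7. shield@(2, 1) [+x clear] — {bezel, connector, daughtercard, fan, heatsink, module, shield}
8. duct@(1, 3) [+x clear] — {bezel, connector, daughtercard, duct, fan, heatsink, module, shield}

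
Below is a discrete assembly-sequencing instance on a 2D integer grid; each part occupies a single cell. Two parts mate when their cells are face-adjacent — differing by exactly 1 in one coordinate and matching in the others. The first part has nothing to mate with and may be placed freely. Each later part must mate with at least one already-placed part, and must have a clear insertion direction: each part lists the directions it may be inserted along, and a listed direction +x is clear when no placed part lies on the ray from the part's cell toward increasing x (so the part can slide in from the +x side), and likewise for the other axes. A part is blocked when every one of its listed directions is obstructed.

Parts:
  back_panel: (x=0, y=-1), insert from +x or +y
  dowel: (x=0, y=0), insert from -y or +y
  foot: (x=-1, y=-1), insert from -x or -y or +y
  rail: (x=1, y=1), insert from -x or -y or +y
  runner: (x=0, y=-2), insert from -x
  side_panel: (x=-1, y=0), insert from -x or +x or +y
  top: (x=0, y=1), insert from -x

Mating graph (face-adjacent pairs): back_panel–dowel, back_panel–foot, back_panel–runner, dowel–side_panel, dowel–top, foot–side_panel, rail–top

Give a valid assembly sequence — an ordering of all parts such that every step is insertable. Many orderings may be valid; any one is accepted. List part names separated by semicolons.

1. side_panel@(-1, 0) [-x clear] — {side_panel}
2. foot@(-1, -1) [-x clear] — {foot, side_panel}
3. dowel@(0, 0) [-y clear] — {dowel, foot, side_panel}
4. back_panel@(0, -1) [+x clear] — {back_panel, dowel, foot, side_panel}
5. runner@(0, -2) [-x clear] — {back_panel, dowel, foot, runner, side_panel}
6. top@(0, 1) [-x clear] — {back_panel, dowel, foot, runner, side_panel, top}
7. rail@(1, 1) [-y clear] — {back_panel, dowel, foot, rail, runner, side_panel, top}

side_panel; foot; dowel; back_panel; runner; top; rail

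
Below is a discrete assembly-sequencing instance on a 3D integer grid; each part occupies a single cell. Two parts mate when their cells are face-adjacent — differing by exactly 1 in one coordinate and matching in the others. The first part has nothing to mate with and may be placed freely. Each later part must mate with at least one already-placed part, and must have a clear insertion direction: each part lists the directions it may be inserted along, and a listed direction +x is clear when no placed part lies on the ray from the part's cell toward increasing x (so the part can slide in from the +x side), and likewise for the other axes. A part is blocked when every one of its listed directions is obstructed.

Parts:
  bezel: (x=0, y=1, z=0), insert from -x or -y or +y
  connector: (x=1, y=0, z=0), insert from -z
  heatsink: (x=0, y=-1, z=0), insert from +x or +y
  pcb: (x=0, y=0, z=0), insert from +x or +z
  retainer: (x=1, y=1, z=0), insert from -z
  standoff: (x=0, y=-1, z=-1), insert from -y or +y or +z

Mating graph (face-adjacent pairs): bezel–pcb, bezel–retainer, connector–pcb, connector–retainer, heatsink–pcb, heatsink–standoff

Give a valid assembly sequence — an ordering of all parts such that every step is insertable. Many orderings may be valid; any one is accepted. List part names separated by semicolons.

pcb; bezel; connector; retainer; heatsink; standoff

1. pcb@(0, 0, 0) [+x clear] — {pcb}
2. bezel@(0, 1, 0) [-x clear] — {bezel, pcb}
3. connector@(1, 0, 0) [-z clear] — {bezel, connector, pcb}
4. retainer@(1, 1, 0) [-z clear] — {bezel, connector, pcb, retainer}
5. heatsink@(0, -1, 0) [+x clear] — {bezel, connector, heatsink, pcb, retainer}
6. standoff@(0, -1, -1) [-y clear] — {bezel, connector, heatsink, pcb, retainer, standoff}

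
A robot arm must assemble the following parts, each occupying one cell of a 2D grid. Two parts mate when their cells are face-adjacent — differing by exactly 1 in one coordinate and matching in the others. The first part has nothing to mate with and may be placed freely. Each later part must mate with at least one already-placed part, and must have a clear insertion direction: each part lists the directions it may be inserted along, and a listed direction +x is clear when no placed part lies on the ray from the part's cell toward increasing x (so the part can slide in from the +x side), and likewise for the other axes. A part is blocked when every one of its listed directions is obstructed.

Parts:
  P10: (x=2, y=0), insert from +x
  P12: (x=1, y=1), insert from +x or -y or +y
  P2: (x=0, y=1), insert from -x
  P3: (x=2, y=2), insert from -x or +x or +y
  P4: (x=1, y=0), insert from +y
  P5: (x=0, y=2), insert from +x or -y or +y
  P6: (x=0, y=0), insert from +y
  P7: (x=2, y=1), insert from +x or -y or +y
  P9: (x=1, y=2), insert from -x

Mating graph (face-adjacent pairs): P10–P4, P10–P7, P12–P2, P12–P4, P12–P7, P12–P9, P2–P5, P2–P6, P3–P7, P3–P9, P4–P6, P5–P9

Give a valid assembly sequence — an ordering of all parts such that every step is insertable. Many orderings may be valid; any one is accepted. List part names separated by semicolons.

P4; P12; P10; P6; P7; P9; P5; P3; P2

1. P4@(1, 0) [+y clear] — {P4}
2. P12@(1, 1) [+x clear] — {P12, P4}
3. P10@(2, 0) [+x clear] — {P10, P12, P4}
4. P6@(0, 0) [+y clear] — {P10, P12, P4, P6}
5. P7@(2, 1) [+x clear] — {P10, P12, P4, P6, P7}
6. P9@(1, 2) [-x clear] — {P10, P12, P4, P6, P7, P9}
7. P5@(0, 2) [+y clear] — {P10, P12, P4, P5, P6, P7, P9}
8. P3@(2, 2) [+x clear] — {P10, P12, P3, P4, P5, P6, P7, P9}
9. P2@(0, 1) [-x clear] — {P10, P12, P2, P3, P4, P5, P6, P7, P9}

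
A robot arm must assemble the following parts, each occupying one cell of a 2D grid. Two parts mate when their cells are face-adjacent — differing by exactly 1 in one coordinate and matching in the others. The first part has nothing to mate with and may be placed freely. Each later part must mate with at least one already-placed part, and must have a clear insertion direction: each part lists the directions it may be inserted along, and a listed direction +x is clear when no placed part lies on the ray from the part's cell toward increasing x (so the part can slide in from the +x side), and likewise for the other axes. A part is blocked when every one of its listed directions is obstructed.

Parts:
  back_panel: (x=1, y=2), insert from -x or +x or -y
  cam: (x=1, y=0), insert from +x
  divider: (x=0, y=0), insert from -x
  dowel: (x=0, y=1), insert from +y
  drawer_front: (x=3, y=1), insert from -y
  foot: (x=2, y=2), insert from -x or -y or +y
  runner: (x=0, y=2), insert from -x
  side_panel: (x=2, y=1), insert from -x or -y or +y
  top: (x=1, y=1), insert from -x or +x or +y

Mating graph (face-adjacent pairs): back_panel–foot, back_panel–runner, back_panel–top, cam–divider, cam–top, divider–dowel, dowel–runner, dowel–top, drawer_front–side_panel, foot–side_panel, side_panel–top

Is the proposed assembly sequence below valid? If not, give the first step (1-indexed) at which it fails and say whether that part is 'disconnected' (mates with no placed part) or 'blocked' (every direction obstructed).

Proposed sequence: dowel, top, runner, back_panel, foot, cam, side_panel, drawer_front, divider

Valid

1. dowel@(0, 1) [+y clear] — {dowel}
2. top@(1, 1) [+x clear] — {dowel, top}
3. runner@(0, 2) [-x clear] — {dowel, runner, top}
4. back_panel@(1, 2) [+x clear] — {back_panel, dowel, runner, top}
5. foot@(2, 2) [-y clear] — {back_panel, dowel, foot, runner, top}
6. cam@(1, 0) [+x clear] — {back_panel, cam, dowel, foot, runner, top}
7. side_panel@(2, 1) [-y clear] — {back_panel, cam, dowel, foot, runner, side_panel, top}
8. drawer_front@(3, 1) [-y clear] — {back_panel, cam, dowel, drawer_front, foot, runner, side_panel, top}
9. divider@(0, 0) [-x clear] — {back_panel, cam, divider, dowel, drawer_front, foot, runner, side_panel, top}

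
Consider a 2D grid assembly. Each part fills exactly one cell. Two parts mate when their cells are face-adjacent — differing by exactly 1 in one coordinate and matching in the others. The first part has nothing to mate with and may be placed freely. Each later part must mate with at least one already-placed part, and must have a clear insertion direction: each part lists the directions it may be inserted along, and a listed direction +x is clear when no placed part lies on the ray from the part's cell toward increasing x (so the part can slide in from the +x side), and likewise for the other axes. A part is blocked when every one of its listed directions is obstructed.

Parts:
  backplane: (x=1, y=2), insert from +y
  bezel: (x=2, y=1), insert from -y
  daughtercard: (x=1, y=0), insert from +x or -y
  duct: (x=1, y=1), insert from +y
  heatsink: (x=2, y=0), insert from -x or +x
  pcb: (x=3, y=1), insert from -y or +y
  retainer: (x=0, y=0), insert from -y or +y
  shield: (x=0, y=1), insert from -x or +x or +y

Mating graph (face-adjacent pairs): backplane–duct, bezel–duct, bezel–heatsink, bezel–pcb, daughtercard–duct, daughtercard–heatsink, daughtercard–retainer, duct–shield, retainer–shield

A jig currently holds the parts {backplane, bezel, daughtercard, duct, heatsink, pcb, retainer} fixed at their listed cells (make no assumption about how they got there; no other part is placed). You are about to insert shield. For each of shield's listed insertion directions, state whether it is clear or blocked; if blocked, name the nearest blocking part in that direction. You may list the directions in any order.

+x: blocked by duct; +y: clear; -x: clear

-x: ray from shield(0, 1) has no placed part ⇒ clear
+x: nearest on ray is duct@(1, 1) ⇒ blocked
+y: ray from shield(0, 1) has no placed part ⇒ clear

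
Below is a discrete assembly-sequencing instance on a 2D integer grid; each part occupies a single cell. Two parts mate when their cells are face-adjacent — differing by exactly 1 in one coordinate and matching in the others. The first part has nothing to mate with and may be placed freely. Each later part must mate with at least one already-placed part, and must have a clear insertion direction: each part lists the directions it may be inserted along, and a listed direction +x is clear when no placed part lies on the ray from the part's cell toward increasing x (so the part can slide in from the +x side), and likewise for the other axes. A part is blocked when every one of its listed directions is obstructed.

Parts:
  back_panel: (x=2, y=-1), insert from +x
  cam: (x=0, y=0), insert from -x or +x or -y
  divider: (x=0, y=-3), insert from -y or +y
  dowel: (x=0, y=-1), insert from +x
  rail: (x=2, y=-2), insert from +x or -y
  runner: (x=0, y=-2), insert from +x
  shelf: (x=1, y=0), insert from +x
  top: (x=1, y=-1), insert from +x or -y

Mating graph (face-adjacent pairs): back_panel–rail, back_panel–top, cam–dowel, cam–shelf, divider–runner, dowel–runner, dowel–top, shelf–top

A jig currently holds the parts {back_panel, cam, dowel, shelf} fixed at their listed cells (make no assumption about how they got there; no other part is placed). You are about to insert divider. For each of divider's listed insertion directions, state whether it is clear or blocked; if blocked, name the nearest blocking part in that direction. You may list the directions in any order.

-y: ray from divider(0, -3) has no placed part ⇒ clear
+y: nearest on ray is dowel@(0, -1) ⇒ blocked

+y: blocked by dowel; -y: clear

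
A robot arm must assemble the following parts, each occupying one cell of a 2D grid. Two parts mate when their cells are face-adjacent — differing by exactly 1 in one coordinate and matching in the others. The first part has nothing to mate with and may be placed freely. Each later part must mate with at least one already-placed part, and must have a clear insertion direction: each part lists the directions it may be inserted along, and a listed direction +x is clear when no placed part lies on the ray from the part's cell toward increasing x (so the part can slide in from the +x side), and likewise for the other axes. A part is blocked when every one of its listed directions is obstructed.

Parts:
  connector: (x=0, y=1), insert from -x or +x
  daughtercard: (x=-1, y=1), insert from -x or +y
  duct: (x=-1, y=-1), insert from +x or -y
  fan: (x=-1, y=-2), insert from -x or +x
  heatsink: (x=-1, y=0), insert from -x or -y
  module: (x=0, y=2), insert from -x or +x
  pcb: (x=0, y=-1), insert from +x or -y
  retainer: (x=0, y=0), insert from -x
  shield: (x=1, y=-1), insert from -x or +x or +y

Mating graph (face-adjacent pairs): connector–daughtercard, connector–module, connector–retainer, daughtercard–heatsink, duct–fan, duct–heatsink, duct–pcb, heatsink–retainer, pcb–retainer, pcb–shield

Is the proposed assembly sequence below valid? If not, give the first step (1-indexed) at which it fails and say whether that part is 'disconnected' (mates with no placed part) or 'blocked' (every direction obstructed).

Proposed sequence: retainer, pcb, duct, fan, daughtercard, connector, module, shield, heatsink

1. retainer@(0, 0) [-x clear] — {retainer}
2. pcb@(0, -1) [+x clear] — {pcb, retainer}
3. duct@(-1, -1) [-y clear] — {duct, pcb, retainer}
4. fan@(-1, -2) [-x clear] — {duct, fan, pcb, retainer}
5. daughtercard@(-1, 1) — no placed neighbour ⇒ disconnected

Invalid at step 5 (disconnected)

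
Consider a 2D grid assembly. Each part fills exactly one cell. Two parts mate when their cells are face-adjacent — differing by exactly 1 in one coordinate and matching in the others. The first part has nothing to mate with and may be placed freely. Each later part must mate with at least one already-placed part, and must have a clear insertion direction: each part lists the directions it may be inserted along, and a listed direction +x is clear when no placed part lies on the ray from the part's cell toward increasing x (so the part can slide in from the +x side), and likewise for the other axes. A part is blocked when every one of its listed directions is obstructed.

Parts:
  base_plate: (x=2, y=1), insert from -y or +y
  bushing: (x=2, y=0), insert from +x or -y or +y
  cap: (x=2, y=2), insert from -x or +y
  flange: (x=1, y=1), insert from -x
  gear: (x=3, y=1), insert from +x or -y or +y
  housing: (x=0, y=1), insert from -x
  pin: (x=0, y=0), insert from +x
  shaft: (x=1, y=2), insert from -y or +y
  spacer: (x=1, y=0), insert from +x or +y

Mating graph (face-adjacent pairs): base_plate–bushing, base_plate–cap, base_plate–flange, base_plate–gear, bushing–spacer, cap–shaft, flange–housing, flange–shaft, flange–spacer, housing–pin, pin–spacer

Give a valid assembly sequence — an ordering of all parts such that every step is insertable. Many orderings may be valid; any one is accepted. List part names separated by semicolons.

1. cap@(2, 2) [-x clear] — {cap}
2. base_plate@(2, 1) [-y clear] — {base_plate, cap}
3. shaft@(1, 2) [-y clear] — {base_plate, cap, shaft}
4. flange@(1, 1) [-x clear] — {base_plate, cap, flange, shaft}
5. gear@(3, 1) [+x clear] — {base_plate, cap, flange, gear, shaft}
6. housing@(0, 1) [-x clear] — {base_plate, cap, flange, gear, housing, shaft}
7. pin@(0, 0) [+x clear] — {base_plate, cap, flange, gear, housing, pin, shaft}
8. spacer@(1, 0) [+x clear] — {base_plate, cap, flange, gear, housing, pin, shaft, spacer}
9. bushing@(2, 0) [+x clear] — {base_plate, bushing, cap, flange, gear, housing, pin, shaft, spacer}

cap; base_plate; shaft; flange; gear; housing; pin; spacer; bushing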